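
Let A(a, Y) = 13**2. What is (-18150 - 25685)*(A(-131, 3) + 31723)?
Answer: -1397985820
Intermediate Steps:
A(a, Y) = 169
(-18150 - 25685)*(A(-131, 3) + 31723) = (-18150 - 25685)*(169 + 31723) = -43835*31892 = -1397985820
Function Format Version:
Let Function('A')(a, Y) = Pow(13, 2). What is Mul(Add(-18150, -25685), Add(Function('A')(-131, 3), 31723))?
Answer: -1397985820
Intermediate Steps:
Function('A')(a, Y) = 169
Mul(Add(-18150, -25685), Add(Function('A')(-131, 3), 31723)) = Mul(Add(-18150, -25685), Add(169, 31723)) = Mul(-43835, 31892) = -1397985820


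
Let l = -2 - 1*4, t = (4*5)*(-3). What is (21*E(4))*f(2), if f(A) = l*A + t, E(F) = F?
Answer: -6048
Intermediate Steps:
t = -60 (t = 20*(-3) = -60)
l = -6 (l = -2 - 4 = -6)
f(A) = -60 - 6*A (f(A) = -6*A - 60 = -60 - 6*A)
(21*E(4))*f(2) = (21*4)*(-60 - 6*2) = 84*(-60 - 12) = 84*(-72) = -6048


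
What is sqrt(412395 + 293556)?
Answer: 3*sqrt(78439) ≈ 840.21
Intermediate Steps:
sqrt(412395 + 293556) = sqrt(705951) = 3*sqrt(78439)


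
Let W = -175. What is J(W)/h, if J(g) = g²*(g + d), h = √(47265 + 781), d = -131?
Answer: -4685625*√48046/24023 ≈ -42753.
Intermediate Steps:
h = √48046 ≈ 219.19
J(g) = g²*(-131 + g) (J(g) = g²*(g - 131) = g²*(-131 + g))
J(W)/h = ((-175)²*(-131 - 175))/(√48046) = (30625*(-306))*(√48046/48046) = -4685625*√48046/24023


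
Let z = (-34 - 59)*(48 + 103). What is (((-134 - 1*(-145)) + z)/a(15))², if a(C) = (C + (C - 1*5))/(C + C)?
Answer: 7088292864/25 ≈ 2.8353e+8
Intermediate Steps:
z = -14043 (z = -93*151 = -14043)
a(C) = (-5 + 2*C)/(2*C) (a(C) = (C + (C - 5))/((2*C)) = (C + (-5 + C))*(1/(2*C)) = (-5 + 2*C)*(1/(2*C)) = (-5 + 2*C)/(2*C))
(((-134 - 1*(-145)) + z)/a(15))² = (((-134 - 1*(-145)) - 14043)/(((-5/2 + 15)/15)))² = (((-134 + 145) - 14043)/(((1/15)*(25/2))))² = ((11 - 14043)/(⅚))² = (-14032*6/5)² = (-84192/5)² = 7088292864/25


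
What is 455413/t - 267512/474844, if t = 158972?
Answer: 2554753131/1110101476 ≈ 2.3014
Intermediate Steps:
455413/t - 267512/474844 = 455413/158972 - 267512/474844 = 455413*(1/158972) - 267512*1/474844 = 455413/158972 - 3934/6983 = 2554753131/1110101476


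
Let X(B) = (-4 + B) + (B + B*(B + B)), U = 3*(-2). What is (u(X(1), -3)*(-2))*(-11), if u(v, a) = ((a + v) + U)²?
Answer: 1782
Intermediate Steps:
U = -6
X(B) = -4 + 2*B + 2*B² (X(B) = (-4 + B) + (B + B*(2*B)) = (-4 + B) + (B + 2*B²) = -4 + 2*B + 2*B²)
u(v, a) = (-6 + a + v)² (u(v, a) = ((a + v) - 6)² = (-6 + a + v)²)
(u(X(1), -3)*(-2))*(-11) = ((-6 - 3 + (-4 + 2*1 + 2*1²))²*(-2))*(-11) = ((-6 - 3 + (-4 + 2 + 2*1))²*(-2))*(-11) = ((-6 - 3 + (-4 + 2 + 2))²*(-2))*(-11) = ((-6 - 3 + 0)²*(-2))*(-11) = ((-9)²*(-2))*(-11) = (81*(-2))*(-11) = -162*(-11) = 1782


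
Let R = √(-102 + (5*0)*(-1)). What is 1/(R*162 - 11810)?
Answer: -5905/71076494 - 81*I*√102/71076494 ≈ -8.308e-5 - 1.151e-5*I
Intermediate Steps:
R = I*√102 (R = √(-102 + 0*(-1)) = √(-102 + 0) = √(-102) = I*√102 ≈ 10.1*I)
1/(R*162 - 11810) = 1/((I*√102)*162 - 11810) = 1/(162*I*√102 - 11810) = 1/(-11810 + 162*I*√102)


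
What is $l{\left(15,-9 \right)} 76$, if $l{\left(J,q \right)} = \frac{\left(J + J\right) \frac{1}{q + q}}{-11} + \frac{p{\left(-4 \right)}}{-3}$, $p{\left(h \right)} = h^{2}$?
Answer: $- \frac{4332}{11} \approx -393.82$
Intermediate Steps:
$l{\left(J,q \right)} = - \frac{16}{3} - \frac{J}{11 q}$ ($l{\left(J,q \right)} = \frac{\left(J + J\right) \frac{1}{q + q}}{-11} + \frac{\left(-4\right)^{2}}{-3} = \frac{2 J}{2 q} \left(- \frac{1}{11}\right) + 16 \left(- \frac{1}{3}\right) = 2 J \frac{1}{2 q} \left(- \frac{1}{11}\right) - \frac{16}{3} = \frac{J}{q} \left(- \frac{1}{11}\right) - \frac{16}{3} = - \frac{J}{11 q} - \frac{16}{3} = - \frac{16}{3} - \frac{J}{11 q}$)
$l{\left(15,-9 \right)} 76 = \left(- \frac{16}{3} - \frac{15}{11 \left(-9\right)}\right) 76 = \left(- \frac{16}{3} - \frac{15}{11} \left(- \frac{1}{9}\right)\right) 76 = \left(- \frac{16}{3} + \frac{5}{33}\right) 76 = \left(- \frac{57}{11}\right) 76 = - \frac{4332}{11}$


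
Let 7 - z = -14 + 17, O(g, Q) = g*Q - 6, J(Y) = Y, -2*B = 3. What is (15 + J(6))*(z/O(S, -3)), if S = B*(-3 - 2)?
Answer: -56/19 ≈ -2.9474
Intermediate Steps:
B = -3/2 (B = -½*3 = -3/2 ≈ -1.5000)
S = 15/2 (S = -3*(-3 - 2)/2 = -3/2*(-5) = 15/2 ≈ 7.5000)
O(g, Q) = -6 + Q*g (O(g, Q) = Q*g - 6 = -6 + Q*g)
z = 4 (z = 7 - (-14 + 17) = 7 - 1*3 = 7 - 3 = 4)
(15 + J(6))*(z/O(S, -3)) = (15 + 6)*(4/(-6 - 3*15/2)) = 21*(4/(-6 - 45/2)) = 21*(4/(-57/2)) = 21*(4*(-2/57)) = 21*(-8/57) = -56/19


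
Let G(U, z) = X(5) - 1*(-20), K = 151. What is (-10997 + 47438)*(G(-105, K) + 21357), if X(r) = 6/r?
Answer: 3895214931/5 ≈ 7.7904e+8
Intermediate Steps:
G(U, z) = 106/5 (G(U, z) = 6/5 - 1*(-20) = 6*(⅕) + 20 = 6/5 + 20 = 106/5)
(-10997 + 47438)*(G(-105, K) + 21357) = (-10997 + 47438)*(106/5 + 21357) = 36441*(106891/5) = 3895214931/5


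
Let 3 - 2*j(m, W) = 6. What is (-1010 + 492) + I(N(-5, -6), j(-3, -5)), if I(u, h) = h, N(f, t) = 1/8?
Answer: -1039/2 ≈ -519.50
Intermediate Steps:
N(f, t) = ⅛
j(m, W) = -3/2 (j(m, W) = 3/2 - ½*6 = 3/2 - 3 = -3/2)
(-1010 + 492) + I(N(-5, -6), j(-3, -5)) = (-1010 + 492) - 3/2 = -518 - 3/2 = -1039/2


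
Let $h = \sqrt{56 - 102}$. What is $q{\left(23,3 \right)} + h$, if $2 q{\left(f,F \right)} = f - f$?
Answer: $i \sqrt{46} \approx 6.7823 i$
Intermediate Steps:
$q{\left(f,F \right)} = 0$ ($q{\left(f,F \right)} = \frac{f - f}{2} = \frac{1}{2} \cdot 0 = 0$)
$h = i \sqrt{46}$ ($h = \sqrt{-46} = i \sqrt{46} \approx 6.7823 i$)
$q{\left(23,3 \right)} + h = 0 + i \sqrt{46} = i \sqrt{46}$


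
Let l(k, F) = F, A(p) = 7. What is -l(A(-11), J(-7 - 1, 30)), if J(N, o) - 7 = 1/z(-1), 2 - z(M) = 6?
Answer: -27/4 ≈ -6.7500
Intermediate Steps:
z(M) = -4 (z(M) = 2 - 1*6 = 2 - 6 = -4)
J(N, o) = 27/4 (J(N, o) = 7 + 1/(-4) = 7 - 1/4 = 27/4)
-l(A(-11), J(-7 - 1, 30)) = -1*27/4 = -27/4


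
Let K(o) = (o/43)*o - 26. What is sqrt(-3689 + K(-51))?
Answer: 2*I*sqrt(1689298)/43 ≈ 60.453*I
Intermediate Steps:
K(o) = -26 + o**2/43 (K(o) = (o*(1/43))*o - 26 = (o/43)*o - 26 = o**2/43 - 26 = -26 + o**2/43)
sqrt(-3689 + K(-51)) = sqrt(-3689 + (-26 + (1/43)*(-51)**2)) = sqrt(-3689 + (-26 + (1/43)*2601)) = sqrt(-3689 + (-26 + 2601/43)) = sqrt(-3689 + 1483/43) = sqrt(-157144/43) = 2*I*sqrt(1689298)/43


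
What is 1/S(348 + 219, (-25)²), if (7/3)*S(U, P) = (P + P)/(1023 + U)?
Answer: 371/125 ≈ 2.9680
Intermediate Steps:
S(U, P) = 6*P/(7*(1023 + U)) (S(U, P) = 3*((P + P)/(1023 + U))/7 = 3*((2*P)/(1023 + U))/7 = 3*(2*P/(1023 + U))/7 = 6*P/(7*(1023 + U)))
1/S(348 + 219, (-25)²) = 1/((6/7)*(-25)²/(1023 + (348 + 219))) = 1/((6/7)*625/(1023 + 567)) = 1/((6/7)*625/1590) = 1/((6/7)*625*(1/1590)) = 1/(125/371) = 371/125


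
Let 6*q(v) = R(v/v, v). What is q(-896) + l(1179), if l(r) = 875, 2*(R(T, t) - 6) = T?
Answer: 10513/12 ≈ 876.08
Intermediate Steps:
R(T, t) = 6 + T/2
q(v) = 13/12 (q(v) = (6 + (v/v)/2)/6 = (6 + (1/2)*1)/6 = (6 + 1/2)/6 = (1/6)*(13/2) = 13/12)
q(-896) + l(1179) = 13/12 + 875 = 10513/12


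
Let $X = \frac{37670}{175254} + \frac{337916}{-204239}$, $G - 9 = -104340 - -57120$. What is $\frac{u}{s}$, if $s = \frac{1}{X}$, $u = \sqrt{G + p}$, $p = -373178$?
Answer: $- \frac{25763723767 i \sqrt{420389}}{17896850853} \approx - 933.38 i$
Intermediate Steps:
$G = -47211$ ($G = 9 - 47220 = -47211$)
$X = - \frac{25763723767}{17896850853}$ ($X = 37670 \cdot \frac{1}{175254} + 337916 \left(- \frac{1}{204239}\right) = \frac{18835}{87627} - \frac{337916}{204239} = - \frac{25763723767}{17896850853} \approx -1.4396$)
$u = i \sqrt{420389}$ ($u = \sqrt{-47211 - 373178} = \sqrt{-420389} = i \sqrt{420389} \approx 648.37 i$)
$s = - \frac{17896850853}{25763723767}$ ($s = \frac{1}{- \frac{25763723767}{17896850853}} = - \frac{17896850853}{25763723767} \approx -0.69465$)
$\frac{u}{s} = \frac{i \sqrt{420389}}{- \frac{17896850853}{25763723767}} = i \sqrt{420389} \left(- \frac{25763723767}{17896850853}\right) = - \frac{25763723767 i \sqrt{420389}}{17896850853}$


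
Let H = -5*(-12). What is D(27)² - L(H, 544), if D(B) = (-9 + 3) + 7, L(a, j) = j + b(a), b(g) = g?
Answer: -603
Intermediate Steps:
H = 60
L(a, j) = a + j (L(a, j) = j + a = a + j)
D(B) = 1 (D(B) = -6 + 7 = 1)
D(27)² - L(H, 544) = 1² - (60 + 544) = 1 - 1*604 = 1 - 604 = -603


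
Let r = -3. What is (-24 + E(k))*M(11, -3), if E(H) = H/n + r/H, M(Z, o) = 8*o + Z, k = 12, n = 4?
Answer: 1105/4 ≈ 276.25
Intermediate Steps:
M(Z, o) = Z + 8*o
E(H) = -3/H + H/4 (E(H) = H/4 - 3/H = -3/H + H/4)
(-24 + E(k))*M(11, -3) = (-24 + (-3/12 + (1/4)*12))*(11 + 8*(-3)) = (-24 + (-3*1/12 + 3))*(11 - 24) = (-24 + (-1/4 + 3))*(-13) = (-24 + 11/4)*(-13) = -85/4*(-13) = 1105/4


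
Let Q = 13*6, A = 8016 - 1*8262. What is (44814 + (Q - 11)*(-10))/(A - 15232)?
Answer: -22072/7739 ≈ -2.8520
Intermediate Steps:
A = -246 (A = 8016 - 8262 = -246)
Q = 78
(44814 + (Q - 11)*(-10))/(A - 15232) = (44814 + (78 - 11)*(-10))/(-246 - 15232) = (44814 + 67*(-10))/(-15478) = (44814 - 670)*(-1/15478) = 44144*(-1/15478) = -22072/7739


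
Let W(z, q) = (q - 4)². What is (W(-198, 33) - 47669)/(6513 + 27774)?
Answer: -46828/34287 ≈ -1.3658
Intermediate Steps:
W(z, q) = (-4 + q)²
(W(-198, 33) - 47669)/(6513 + 27774) = ((-4 + 33)² - 47669)/(6513 + 27774) = (29² - 47669)/34287 = (841 - 47669)*(1/34287) = -46828*1/34287 = -46828/34287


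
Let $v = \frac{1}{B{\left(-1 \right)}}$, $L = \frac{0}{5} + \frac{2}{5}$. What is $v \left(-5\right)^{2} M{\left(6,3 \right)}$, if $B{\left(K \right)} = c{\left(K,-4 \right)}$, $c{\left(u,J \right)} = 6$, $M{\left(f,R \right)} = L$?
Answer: $\frac{5}{3} \approx 1.6667$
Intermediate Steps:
$L = \frac{2}{5}$ ($L = 0 \cdot \frac{1}{5} + 2 \cdot \frac{1}{5} = 0 + \frac{2}{5} = \frac{2}{5} \approx 0.4$)
$M{\left(f,R \right)} = \frac{2}{5}$
$B{\left(K \right)} = 6$
$v = \frac{1}{6} \approx 0.16667$
$v \left(-5\right)^{2} M{\left(6,3 \right)} = \frac{\left(-5\right)^{2}}{6} \cdot \frac{2}{5} = \frac{1}{6} \cdot 25 \cdot \frac{2}{5} = \frac{25}{6} \cdot \frac{2}{5} = \frac{5}{3}$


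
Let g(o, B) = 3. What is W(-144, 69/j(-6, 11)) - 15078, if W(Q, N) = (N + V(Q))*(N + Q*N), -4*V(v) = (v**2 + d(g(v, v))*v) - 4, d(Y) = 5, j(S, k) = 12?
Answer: 65502573/16 ≈ 4.0939e+6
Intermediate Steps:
V(v) = 1 - 5*v/4 - v**2/4 (V(v) = -((v**2 + 5*v) - 4)/4 = -(-4 + v**2 + 5*v)/4 = 1 - 5*v/4 - v**2/4)
W(Q, N) = (N + N*Q)*(1 + N - 5*Q/4 - Q**2/4) (W(Q, N) = (N + (1 - 5*Q/4 - Q**2/4))*(N + Q*N) = (1 + N - 5*Q/4 - Q**2/4)*(N + N*Q) = (N + N*Q)*(1 + N - 5*Q/4 - Q**2/4))
W(-144, 69/j(-6, 11)) - 15078 = (69/12)*(4 - 1*(-144) - 1*(-144)**3 - 6*(-144)**2 + 4*(69/12) + 4*(69/12)*(-144))/4 - 15078 = (69*(1/12))*(4 + 144 - 1*(-2985984) - 6*20736 + 4*(69*(1/12)) + 4*(69*(1/12))*(-144))/4 - 15078 = (1/4)*(23/4)*(4 + 144 + 2985984 - 124416 + 4*(23/4) + 4*(23/4)*(-144)) - 15078 = (1/4)*(23/4)*(4 + 144 + 2985984 - 124416 + 23 - 3312) - 15078 = (1/4)*(23/4)*2858427 - 15078 = 65743821/16 - 15078 = 65502573/16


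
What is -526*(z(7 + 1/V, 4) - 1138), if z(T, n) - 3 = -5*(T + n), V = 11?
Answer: 6887970/11 ≈ 6.2618e+5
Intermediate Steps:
z(T, n) = 3 - 5*T - 5*n (z(T, n) = 3 - 5*(T + n) = 3 + (-5*T - 5*n) = 3 - 5*T - 5*n)
-526*(z(7 + 1/V, 4) - 1138) = -526*((3 - 5*(7 + 1/11) - 5*4) - 1138) = -526*((3 - 5*(7 + 1/11) - 20) - 1138) = -526*((3 - 5*78/11 - 20) - 1138) = -526*((3 - 390/11 - 20) - 1138) = -526*(-577/11 - 1138) = -526*(-13095/11) = 6887970/11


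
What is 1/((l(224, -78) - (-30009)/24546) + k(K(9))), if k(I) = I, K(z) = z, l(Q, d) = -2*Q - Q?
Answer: -8182/5414663 ≈ -0.0015111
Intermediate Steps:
l(Q, d) = -3*Q
1/((l(224, -78) - (-30009)/24546) + k(K(9))) = 1/((-3*224 - (-30009)/24546) + 9) = 1/((-672 - (-30009)/24546) + 9) = 1/((-672 - 1*(-10003/8182)) + 9) = 1/((-672 + 10003/8182) + 9) = 1/(-5488301/8182 + 9) = 1/(-5414663/8182) = -8182/5414663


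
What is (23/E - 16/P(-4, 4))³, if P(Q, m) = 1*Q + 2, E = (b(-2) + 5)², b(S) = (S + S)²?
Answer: 44776693151/85766121 ≈ 522.08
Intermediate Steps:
b(S) = 4*S² (b(S) = (2*S)² = 4*S²)
E = 441 (E = (4*(-2)² + 5)² = (4*4 + 5)² = (16 + 5)² = 21² = 441)
P(Q, m) = 2 + Q (P(Q, m) = Q + 2 = 2 + Q)
(23/E - 16/P(-4, 4))³ = (23/441 - 16/(2 - 4))³ = (23*(1/441) - 16/(-2))³ = (23/441 - 16*(-½))³ = (23/441 + 8)³ = (3551/441)³ = 44776693151/85766121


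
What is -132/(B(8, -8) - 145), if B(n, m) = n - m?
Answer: 44/43 ≈ 1.0233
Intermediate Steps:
-132/(B(8, -8) - 145) = -132/((8 - 1*(-8)) - 145) = -132/((8 + 8) - 145) = -132/(16 - 145) = -132/(-129) = -1/129*(-132) = 44/43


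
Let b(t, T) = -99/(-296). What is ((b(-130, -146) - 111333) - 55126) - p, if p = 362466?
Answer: -156561701/296 ≈ -5.2893e+5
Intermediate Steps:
b(t, T) = 99/296 (b(t, T) = -99*(-1/296) = 99/296)
((b(-130, -146) - 111333) - 55126) - p = ((99/296 - 111333) - 55126) - 1*362466 = (-32954469/296 - 55126) - 362466 = -49271765/296 - 362466 = -156561701/296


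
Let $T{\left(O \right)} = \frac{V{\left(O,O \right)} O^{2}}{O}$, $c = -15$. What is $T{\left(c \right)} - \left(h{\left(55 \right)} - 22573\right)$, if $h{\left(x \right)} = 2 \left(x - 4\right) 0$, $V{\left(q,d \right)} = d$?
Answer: $22798$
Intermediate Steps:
$h{\left(x \right)} = 0$ ($h{\left(x \right)} = 2 \left(-4 + x\right) 0 = \left(-8 + 2 x\right) 0 = 0$)
$T{\left(O \right)} = O^{2}$ ($T{\left(O \right)} = \frac{O O^{2}}{O} = \frac{O^{3}}{O} = O^{2}$)
$T{\left(c \right)} - \left(h{\left(55 \right)} - 22573\right) = \left(-15\right)^{2} - \left(0 - 22573\right) = 225 - \left(0 - 22573\right) = 225 - -22573 = 225 + 22573 = 22798$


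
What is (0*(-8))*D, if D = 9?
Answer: 0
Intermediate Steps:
(0*(-8))*D = (0*(-8))*9 = 0*9 = 0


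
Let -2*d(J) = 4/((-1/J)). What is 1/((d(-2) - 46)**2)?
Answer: 1/2500 ≈ 0.00040000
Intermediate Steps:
d(J) = 2*J (d(J) = -2/((-1/J)) = -2*(-J) = -(-2)*J = 2*J)
1/((d(-2) - 46)**2) = 1/((2*(-2) - 46)**2) = 1/((-4 - 46)**2) = 1/((-50)**2) = 1/2500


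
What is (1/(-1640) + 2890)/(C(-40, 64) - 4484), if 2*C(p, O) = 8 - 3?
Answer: -4739599/7349660 ≈ -0.64487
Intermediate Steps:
C(p, O) = 5/2 (C(p, O) = (8 - 3)/2 = (½)*5 = 5/2)
(1/(-1640) + 2890)/(C(-40, 64) - 4484) = (1/(-1640) + 2890)/(5/2 - 4484) = (-1/1640 + 2890)/(-8963/2) = (4739599/1640)*(-2/8963) = -4739599/7349660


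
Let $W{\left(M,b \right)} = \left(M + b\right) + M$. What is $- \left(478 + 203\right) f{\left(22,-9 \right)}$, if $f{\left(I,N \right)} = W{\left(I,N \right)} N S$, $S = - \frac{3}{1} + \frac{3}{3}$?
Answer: $-429030$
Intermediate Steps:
$S = -2$ ($S = \left(-3\right) 1 + 3 \cdot \frac{1}{3} = -3 + 1 = -2$)
$W{\left(M,b \right)} = b + 2 M$
$f{\left(I,N \right)} = - 2 N \left(N + 2 I\right)$ ($f{\left(I,N \right)} = \left(N + 2 I\right) N \left(-2\right) = N \left(N + 2 I\right) \left(-2\right) = - 2 N \left(N + 2 I\right)$)
$- \left(478 + 203\right) f{\left(22,-9 \right)} = - \left(478 + 203\right) \left(\left(-2\right) \left(-9\right) \left(-9 + 2 \cdot 22\right)\right) = - 681 \left(\left(-2\right) \left(-9\right) \left(-9 + 44\right)\right) = - 681 \left(\left(-2\right) \left(-9\right) 35\right) = - 681 \cdot 630 = \left(-1\right) 429030 = -429030$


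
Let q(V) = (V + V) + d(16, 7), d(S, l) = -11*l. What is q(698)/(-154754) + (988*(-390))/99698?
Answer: -29880656471/7714332146 ≈ -3.8734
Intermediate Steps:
q(V) = -77 + 2*V (q(V) = (V + V) - 11*7 = 2*V - 77 = -77 + 2*V)
q(698)/(-154754) + (988*(-390))/99698 = (-77 + 2*698)/(-154754) + (988*(-390))/99698 = (-77 + 1396)*(-1/154754) - 385320*1/99698 = 1319*(-1/154754) - 192660/49849 = -1319/154754 - 192660/49849 = -29880656471/7714332146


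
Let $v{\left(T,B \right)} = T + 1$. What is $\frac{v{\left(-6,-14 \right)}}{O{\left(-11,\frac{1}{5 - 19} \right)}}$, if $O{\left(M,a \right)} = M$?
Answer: $\frac{5}{11} \approx 0.45455$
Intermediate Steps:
$v{\left(T,B \right)} = 1 + T$
$\frac{v{\left(-6,-14 \right)}}{O{\left(-11,\frac{1}{5 - 19} \right)}} = \frac{1 - 6}{-11} = \left(-5\right) \left(- \frac{1}{11}\right) = \frac{5}{11}$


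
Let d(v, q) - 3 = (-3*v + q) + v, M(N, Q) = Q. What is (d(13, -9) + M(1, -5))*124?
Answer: -4588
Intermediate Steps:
d(v, q) = 3 + q - 2*v (d(v, q) = 3 + ((-3*v + q) + v) = 3 + ((q - 3*v) + v) = 3 + (q - 2*v) = 3 + q - 2*v)
(d(13, -9) + M(1, -5))*124 = ((3 - 9 - 2*13) - 5)*124 = ((3 - 9 - 26) - 5)*124 = (-32 - 5)*124 = -37*124 = -4588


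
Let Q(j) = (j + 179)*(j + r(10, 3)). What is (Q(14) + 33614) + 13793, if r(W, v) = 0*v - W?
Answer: 48179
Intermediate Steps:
r(W, v) = -W (r(W, v) = 0 - W = -W)
Q(j) = (-10 + j)*(179 + j) (Q(j) = (j + 179)*(j - 1*10) = (179 + j)*(j - 10) = (179 + j)*(-10 + j) = (-10 + j)*(179 + j))
(Q(14) + 33614) + 13793 = ((-1790 + 14² + 169*14) + 33614) + 13793 = ((-1790 + 196 + 2366) + 33614) + 13793 = (772 + 33614) + 13793 = 34386 + 13793 = 48179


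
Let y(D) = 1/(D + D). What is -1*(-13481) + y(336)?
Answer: 9059233/672 ≈ 13481.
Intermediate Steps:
y(D) = 1/(2*D)
-1*(-13481) + y(336) = -1*(-13481) + (½)/336 = 13481 + (½)*(1/336) = 13481 + 1/672 = 9059233/672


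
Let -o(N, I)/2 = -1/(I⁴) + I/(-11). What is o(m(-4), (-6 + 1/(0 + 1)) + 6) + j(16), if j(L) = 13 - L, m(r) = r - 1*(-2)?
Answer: -9/11 ≈ -0.81818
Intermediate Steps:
m(r) = 2 + r (m(r) = r + 2 = 2 + r)
o(N, I) = 2/I⁴ + 2*I/11 (o(N, I) = -2*(-1/(I⁴) + I/(-11)) = -2*(-1/I⁴ + I*(-1/11)) = -2*(-1/I⁴ - I/11) = 2/I⁴ + 2*I/11)
o(m(-4), (-6 + 1/(0 + 1)) + 6) + j(16) = (2/((-6 + 1/(0 + 1)) + 6)⁴ + 2*((-6 + 1/(0 + 1)) + 6)/11) + (13 - 1*16) = (2/((-6 + 1/1) + 6)⁴ + 2*((-6 + 1/1) + 6)/11) + (13 - 16) = (2/((-6 + 1) + 6)⁴ + 2*((-6 + 1) + 6)/11) - 3 = (2/(-5 + 6)⁴ + 2*(-5 + 6)/11) - 3 = (2/1⁴ + (2/11)*1) - 3 = (2*1 + 2/11) - 3 = (2 + 2/11) - 3 = 24/11 - 3 = -9/11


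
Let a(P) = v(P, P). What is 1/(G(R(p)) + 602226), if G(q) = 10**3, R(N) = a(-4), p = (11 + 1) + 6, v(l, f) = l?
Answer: 1/603226 ≈ 1.6578e-6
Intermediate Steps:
a(P) = P
p = 18 (p = 12 + 6 = 18)
R(N) = -4
G(q) = 1000
1/(G(R(p)) + 602226) = 1/(1000 + 602226) = 1/603226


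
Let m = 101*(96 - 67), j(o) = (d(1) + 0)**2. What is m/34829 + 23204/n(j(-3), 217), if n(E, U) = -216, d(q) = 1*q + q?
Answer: -6961547/64854 ≈ -107.34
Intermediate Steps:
d(q) = 2*q (d(q) = q + q = 2*q)
j(o) = 4 (j(o) = (2*1 + 0)**2 = (2 + 0)**2 = 2**2 = 4)
m = 2929 (m = 101*29 = 2929)
m/34829 + 23204/n(j(-3), 217) = 2929/34829 + 23204/(-216) = 2929*(1/34829) + 23204*(-1/216) = 101/1201 - 5801/54 = -6961547/64854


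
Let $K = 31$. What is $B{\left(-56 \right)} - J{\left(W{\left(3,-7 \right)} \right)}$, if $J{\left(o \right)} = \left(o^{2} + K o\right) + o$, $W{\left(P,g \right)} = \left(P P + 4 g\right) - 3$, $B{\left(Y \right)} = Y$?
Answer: $164$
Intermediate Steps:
$W{\left(P,g \right)} = -3 + P^{2} + 4 g$ ($W{\left(P,g \right)} = \left(P^{2} + 4 g\right) - 3 = -3 + P^{2} + 4 g$)
$J{\left(o \right)} = o^{2} + 32 o$ ($J{\left(o \right)} = \left(o^{2} + 31 o\right) + o = o^{2} + 32 o$)
$B{\left(-56 \right)} - J{\left(W{\left(3,-7 \right)} \right)} = -56 - \left(-3 + 3^{2} + 4 \left(-7\right)\right) \left(32 + \left(-3 + 3^{2} + 4 \left(-7\right)\right)\right) = -56 - \left(-3 + 9 - 28\right) \left(32 - 22\right) = -56 - - 22 \left(32 - 22\right) = -56 - \left(-22\right) 10 = -56 - -220 = -56 + 220 = 164$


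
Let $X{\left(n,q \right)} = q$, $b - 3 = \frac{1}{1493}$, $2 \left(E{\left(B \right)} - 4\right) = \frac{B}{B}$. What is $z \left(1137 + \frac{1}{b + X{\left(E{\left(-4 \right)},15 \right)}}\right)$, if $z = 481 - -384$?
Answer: $\frac{5286597664}{5375} \approx 9.8355 \cdot 10^{5}$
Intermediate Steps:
$E{\left(B \right)} = \frac{9}{2}$ ($E{\left(B \right)} = 4 + \frac{B \frac{1}{B}}{2} = 4 + \frac{1}{2} \cdot 1 = 4 + \frac{1}{2} = \frac{9}{2}$)
$b = \frac{4480}{1493}$ ($b = 3 + \frac{1}{1493} = \frac{4480}{1493} \approx 3.0007$)
$z = 865$ ($z = 481 + 384 = 865$)
$z \left(1137 + \frac{1}{b + X{\left(E{\left(-4 \right)},15 \right)}}\right) = 865 \left(1137 + \frac{1}{\frac{4480}{1493} + 15}\right) = 865 \left(1137 + \frac{1}{\frac{26875}{1493}}\right) = 865 \left(1137 + \frac{1493}{26875}\right) = 865 \cdot \frac{30558368}{26875} = \frac{5286597664}{5375}$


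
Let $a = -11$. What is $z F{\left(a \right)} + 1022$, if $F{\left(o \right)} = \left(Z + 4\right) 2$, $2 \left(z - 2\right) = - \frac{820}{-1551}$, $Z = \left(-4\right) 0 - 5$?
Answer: $\frac{1578098}{1551} \approx 1017.5$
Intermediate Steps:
$Z = -5$ ($Z = 0 - 5 = -5$)
$z = \frac{3512}{1551}$ ($z = 2 + \frac{\left(-820\right) \frac{1}{-1551}}{2} = 2 + \frac{\left(-820\right) \left(- \frac{1}{1551}\right)}{2} = 2 + \frac{1}{2} \cdot \frac{820}{1551} = 2 + \frac{410}{1551} = \frac{3512}{1551} \approx 2.2643$)
$F{\left(o \right)} = -2$ ($F{\left(o \right)} = \left(-5 + 4\right) 2 = \left(-1\right) 2 = -2$)
$z F{\left(a \right)} + 1022 = \frac{3512}{1551} \left(-2\right) + 1022 = - \frac{7024}{1551} + 1022 = \frac{1578098}{1551}$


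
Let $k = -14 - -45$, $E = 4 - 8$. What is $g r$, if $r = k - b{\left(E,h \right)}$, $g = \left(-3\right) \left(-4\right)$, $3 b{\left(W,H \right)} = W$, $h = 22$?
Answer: $388$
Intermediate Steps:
$E = -4$ ($E = 4 - 8 = -4$)
$b{\left(W,H \right)} = \frac{W}{3}$
$k = 31$ ($k = -14 + 45 = 31$)
$g = 12$
$r = \frac{97}{3}$ ($r = 31 - \frac{1}{3} \left(-4\right) = 31 - - \frac{4}{3} = 31 + \frac{4}{3} = \frac{97}{3} \approx 32.333$)
$g r = 12 \cdot \frac{97}{3} = 388$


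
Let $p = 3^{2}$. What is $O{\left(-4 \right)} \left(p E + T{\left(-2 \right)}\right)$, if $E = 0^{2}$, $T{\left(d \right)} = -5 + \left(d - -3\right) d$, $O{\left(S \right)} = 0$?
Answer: $0$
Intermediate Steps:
$T{\left(d \right)} = -5 + d \left(3 + d\right)$ ($T{\left(d \right)} = -5 + \left(d + 3\right) d = -5 + \left(3 + d\right) d = -5 + d \left(3 + d\right)$)
$p = 9$
$E = 0$
$O{\left(-4 \right)} \left(p E + T{\left(-2 \right)}\right) = 0 \left(9 \cdot 0 + \left(-5 + \left(-2\right)^{2} + 3 \left(-2\right)\right)\right) = 0 \left(0 - 7\right) = 0 \left(-7\right) = 0$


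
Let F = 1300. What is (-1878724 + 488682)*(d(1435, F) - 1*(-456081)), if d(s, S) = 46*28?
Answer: -635762119498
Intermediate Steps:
d(s, S) = 1288
(-1878724 + 488682)*(d(1435, F) - 1*(-456081)) = (-1878724 + 488682)*(1288 - 1*(-456081)) = -1390042*(1288 + 456081) = -1390042*457369 = -635762119498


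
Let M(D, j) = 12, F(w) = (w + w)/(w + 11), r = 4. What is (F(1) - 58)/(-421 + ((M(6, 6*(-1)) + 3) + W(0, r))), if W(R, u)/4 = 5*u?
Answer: 347/1956 ≈ 0.17740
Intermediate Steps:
W(R, u) = 20*u (W(R, u) = 4*(5*u) = 20*u)
F(w) = 2*w/(11 + w) (F(w) = (2*w)/(11 + w) = 2*w/(11 + w))
(F(1) - 58)/(-421 + ((M(6, 6*(-1)) + 3) + W(0, r))) = (2*1/(11 + 1) - 58)/(-421 + ((12 + 3) + 20*4)) = (2*1/12 - 58)/(-421 + (15 + 80)) = (2*1*(1/12) - 58)/(-421 + 95) = (⅙ - 58)/(-326) = -347/6*(-1/326) = 347/1956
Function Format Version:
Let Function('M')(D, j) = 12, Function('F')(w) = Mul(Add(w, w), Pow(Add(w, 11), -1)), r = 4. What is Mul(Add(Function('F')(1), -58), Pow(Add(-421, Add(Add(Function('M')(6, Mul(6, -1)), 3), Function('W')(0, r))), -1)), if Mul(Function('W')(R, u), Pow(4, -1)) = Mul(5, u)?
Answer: Rational(347, 1956) ≈ 0.17740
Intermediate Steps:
Function('W')(R, u) = Mul(20, u) (Function('W')(R, u) = Mul(4, Mul(5, u)) = Mul(20, u))
Function('F')(w) = Mul(2, w, Pow(Add(11, w), -1)) (Function('F')(w) = Mul(Mul(2, w), Pow(Add(11, w), -1)) = Mul(2, w, Pow(Add(11, w), -1)))
Mul(Add(Function('F')(1), -58), Pow(Add(-421, Add(Add(Function('M')(6, Mul(6, -1)), 3), Function('W')(0, r))), -1)) = Mul(Add(Mul(2, 1, Pow(Add(11, 1), -1)), -58), Pow(Add(-421, Add(Add(12, 3), Mul(20, 4))), -1)) = Mul(Add(Mul(2, 1, Pow(12, -1)), -58), Pow(Add(-421, Add(15, 80)), -1)) = Mul(Add(Mul(2, 1, Rational(1, 12)), -58), Pow(Add(-421, 95), -1)) = Mul(Add(Rational(1, 6), -58), Pow(-326, -1)) = Mul(Rational(-347, 6), Rational(-1, 326)) = Rational(347, 1956)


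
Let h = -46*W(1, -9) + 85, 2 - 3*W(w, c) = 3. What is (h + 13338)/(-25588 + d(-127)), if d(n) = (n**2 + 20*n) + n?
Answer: -40315/36378 ≈ -1.1082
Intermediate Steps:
W(w, c) = -1/3 (W(w, c) = 2/3 - 1/3*3 = 2/3 - 1 = -1/3)
d(n) = n**2 + 21*n
h = 301/3 (h = -46*(-1/3) + 85 = 46/3 + 85 = 301/3 ≈ 100.33)
(h + 13338)/(-25588 + d(-127)) = (301/3 + 13338)/(-25588 - 127*(21 - 127)) = 40315/(3*(-25588 - 127*(-106))) = 40315/(3*(-25588 + 13462)) = (40315/3)/(-12126) = (40315/3)*(-1/12126) = -40315/36378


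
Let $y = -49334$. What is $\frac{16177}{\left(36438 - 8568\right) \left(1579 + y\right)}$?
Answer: $- \frac{16177}{1330931850} \approx -1.2155 \cdot 10^{-5}$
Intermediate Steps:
$\frac{16177}{\left(36438 - 8568\right) \left(1579 + y\right)} = \frac{16177}{\left(36438 - 8568\right) \left(1579 - 49334\right)} = \frac{16177}{\left(36438 - 8568\right) \left(-47755\right)} = \frac{16177}{27870 \left(-47755\right)} = \frac{16177}{-1330931850} = 16177 \left(- \frac{1}{1330931850}\right) = - \frac{16177}{1330931850}$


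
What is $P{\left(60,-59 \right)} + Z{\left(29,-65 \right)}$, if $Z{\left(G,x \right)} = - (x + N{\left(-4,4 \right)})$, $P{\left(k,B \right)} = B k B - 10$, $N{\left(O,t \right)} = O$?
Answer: $208919$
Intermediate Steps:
$P{\left(k,B \right)} = -10 + k B^{2}$ ($P{\left(k,B \right)} = k B^{2} - 10 = -10 + k B^{2}$)
$Z{\left(G,x \right)} = 4 - x$ ($Z{\left(G,x \right)} = - (x - 4) = - (-4 + x) = 4 - x$)
$P{\left(60,-59 \right)} + Z{\left(29,-65 \right)} = \left(-10 + 60 \left(-59\right)^{2}\right) + \left(4 - -65\right) = \left(-10 + 60 \cdot 3481\right) + \left(4 + 65\right) = \left(-10 + 208860\right) + 69 = 208850 + 69 = 208919$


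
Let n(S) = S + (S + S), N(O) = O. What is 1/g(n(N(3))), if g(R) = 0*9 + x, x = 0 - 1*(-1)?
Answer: 1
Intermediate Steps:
n(S) = 3*S (n(S) = S + 2*S = 3*S)
x = 1 (x = 0 + 1 = 1)
g(R) = 1 (g(R) = 0*9 + 1 = 0 + 1 = 1)
1/g(n(N(3))) = 1/1 = 1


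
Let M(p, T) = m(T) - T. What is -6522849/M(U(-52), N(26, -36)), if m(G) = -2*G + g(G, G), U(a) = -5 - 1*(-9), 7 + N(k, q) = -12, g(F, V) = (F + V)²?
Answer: -6522849/1501 ≈ -4345.7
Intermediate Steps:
N(k, q) = -19 (N(k, q) = -7 - 12 = -19)
U(a) = 4 (U(a) = -5 + 9 = 4)
m(G) = -2*G + 4*G² (m(G) = -2*G + (G + G)² = -2*G + (2*G)² = -2*G + 4*G²)
M(p, T) = -T + 2*T*(-1 + 2*T) (M(p, T) = 2*T*(-1 + 2*T) - T = -T + 2*T*(-1 + 2*T))
-6522849/M(U(-52), N(26, -36)) = -6522849*(-1/(19*(-3 + 4*(-19)))) = -6522849*(-1/(19*(-3 - 76))) = -6522849/((-19*(-79))) = -6522849/1501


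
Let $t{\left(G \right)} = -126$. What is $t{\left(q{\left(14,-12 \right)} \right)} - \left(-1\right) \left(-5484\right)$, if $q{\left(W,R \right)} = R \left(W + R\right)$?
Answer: $-5610$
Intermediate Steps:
$q{\left(W,R \right)} = R \left(R + W\right)$
$t{\left(q{\left(14,-12 \right)} \right)} - \left(-1\right) \left(-5484\right) = -126 - \left(-1\right) \left(-5484\right) = -126 - 5484 = -5610$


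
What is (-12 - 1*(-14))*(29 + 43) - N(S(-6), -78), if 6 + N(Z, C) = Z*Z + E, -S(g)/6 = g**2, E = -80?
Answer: -46426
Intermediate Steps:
S(g) = -6*g**2
N(Z, C) = -86 + Z**2 (N(Z, C) = -6 + (Z*Z - 80) = -6 + (Z**2 - 80) = -6 + (-80 + Z**2) = -86 + Z**2)
(-12 - 1*(-14))*(29 + 43) - N(S(-6), -78) = (-12 - 1*(-14))*(29 + 43) - (-86 + (-6*(-6)**2)**2) = (-12 + 14)*72 - (-86 + (-6*36)**2) = 2*72 - (-86 + (-216)**2) = 144 - (-86 + 46656) = 144 - 1*46570 = 144 - 46570 = -46426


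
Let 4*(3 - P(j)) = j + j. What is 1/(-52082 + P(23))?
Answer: -2/104181 ≈ -1.9197e-5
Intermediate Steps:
P(j) = 3 - j/2 (P(j) = 3 - (j + j)/4 = 3 - j/2)
1/(-52082 + P(23)) = 1/(-52082 + (3 - 1/2*23)) = 1/(-52082 + (3 - 23/2)) = 1/(-52082 - 17/2) = 1/(-104181/2) = -2/104181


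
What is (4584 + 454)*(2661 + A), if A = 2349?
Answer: 25240380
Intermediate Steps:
(4584 + 454)*(2661 + A) = (4584 + 454)*(2661 + 2349) = 5038*5010 = 25240380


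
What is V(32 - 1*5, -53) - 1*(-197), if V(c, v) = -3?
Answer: 194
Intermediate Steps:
V(32 - 1*5, -53) - 1*(-197) = -3 - 1*(-197) = -3 + 197 = 194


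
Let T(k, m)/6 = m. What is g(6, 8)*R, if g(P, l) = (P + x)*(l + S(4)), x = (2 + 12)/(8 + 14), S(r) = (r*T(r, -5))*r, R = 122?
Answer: -4203632/11 ≈ -3.8215e+5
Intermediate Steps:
T(k, m) = 6*m
S(r) = -30*r² (S(r) = (r*(6*(-5)))*r = (r*(-30))*r = (-30*r)*r = -30*r²)
x = 7/11 (x = 14/22 = 14*(1/22) = 7/11 ≈ 0.63636)
g(P, l) = (-480 + l)*(7/11 + P) (g(P, l) = (P + 7/11)*(l - 30*4²) = (7/11 + P)*(l - 30*16) = (7/11 + P)*(l - 480) = (7/11 + P)*(-480 + l) = (-480 + l)*(7/11 + P))
g(6, 8)*R = (-3360/11 - 480*6 + (7/11)*8 + 6*8)*122 = (-3360/11 - 2880 + 56/11 + 48)*122 = -34456/11*122 = -4203632/11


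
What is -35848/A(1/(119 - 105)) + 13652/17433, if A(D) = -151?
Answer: 626999636/2632383 ≈ 238.19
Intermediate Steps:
-35848/A(1/(119 - 105)) + 13652/17433 = -35848/(-151) + 13652/17433 = -35848*(-1/151) + 13652*(1/17433) = 35848/151 + 13652/17433 = 626999636/2632383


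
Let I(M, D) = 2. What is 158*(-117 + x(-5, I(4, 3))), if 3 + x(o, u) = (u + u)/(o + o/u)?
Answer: -285664/15 ≈ -19044.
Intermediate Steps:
x(o, u) = -3 + 2*u/(o + o/u) (x(o, u) = -3 + (u + u)/(o + o/u) = -3 + (2*u)/(o + o/u) = -3 + 2*u/(o + o/u))
158*(-117 + x(-5, I(4, 3))) = 158*(-117 + (-3*(-5) + 2*2² - 3*(-5)*2)/((-5)*(1 + 2))) = 158*(-117 - ⅕*(15 + 2*4 + 30)/3) = 158*(-117 - ⅕*⅓*(15 + 8 + 30)) = 158*(-117 - ⅕*⅓*53) = 158*(-117 - 53/15) = 158*(-1808/15) = -285664/15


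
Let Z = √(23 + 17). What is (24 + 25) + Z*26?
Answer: 49 + 52*√10 ≈ 213.44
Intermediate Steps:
Z = 2*√10 (Z = √40 = 2*√10 ≈ 6.3246)
(24 + 25) + Z*26 = (24 + 25) + (2*√10)*26 = 49 + 52*√10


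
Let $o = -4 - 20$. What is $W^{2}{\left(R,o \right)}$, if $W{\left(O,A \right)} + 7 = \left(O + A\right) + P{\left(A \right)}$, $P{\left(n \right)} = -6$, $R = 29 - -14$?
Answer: $36$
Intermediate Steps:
$R = 43$ ($R = 29 + 14 = 43$)
$o = -24$ ($o = -4 - 20 = -24$)
$W{\left(O,A \right)} = -13 + A + O$ ($W{\left(O,A \right)} = -7 - \left(6 - A - O\right) = -7 + \left(-6 + A + O\right) = -13 + A + O$)
$W^{2}{\left(R,o \right)} = \left(-13 - 24 + 43\right)^{2} = 6^{2} = 36$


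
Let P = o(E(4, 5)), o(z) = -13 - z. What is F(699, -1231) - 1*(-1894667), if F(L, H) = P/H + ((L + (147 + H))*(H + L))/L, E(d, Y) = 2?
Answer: 1630554362728/860469 ≈ 1.8950e+6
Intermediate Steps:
P = -15 (P = -13 - 1*2 = -13 - 2 = -15)
F(L, H) = -15/H + (H + L)*(147 + H + L)/L (F(L, H) = -15/H + ((L + (147 + H))*(H + L))/L = -15/H + ((147 + H + L)*(H + L))/L = -15/H + ((H + L)*(147 + H + L))/L = -15/H + (H + L)*(147 + H + L)/L)
F(699, -1231) - 1*(-1894667) = (147 + 699 - 15/(-1231) + 2*(-1231) + (-1231)**2/699 + 147*(-1231)/699) - 1*(-1894667) = (147 + 699 - 15*(-1/1231) - 2462 + 1515361*(1/699) + 147*(-1231)*(1/699)) + 1894667 = (147 + 699 + 15/1231 - 2462 + 1515361/699 - 60319/233) + 1894667 = 252143905/860469 + 1894667 = 1630554362728/860469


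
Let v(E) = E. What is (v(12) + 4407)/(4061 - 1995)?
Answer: 4419/2066 ≈ 2.1389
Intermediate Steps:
(v(12) + 4407)/(4061 - 1995) = (12 + 4407)/(4061 - 1995) = 4419/2066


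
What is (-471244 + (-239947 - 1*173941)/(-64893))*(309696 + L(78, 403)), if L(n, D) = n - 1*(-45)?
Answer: -14161841774404/97 ≈ -1.4600e+11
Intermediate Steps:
L(n, D) = 45 + n (L(n, D) = n + 45 = 45 + n)
(-471244 + (-239947 - 1*173941)/(-64893))*(309696 + L(78, 403)) = (-471244 + (-239947 - 1*173941)/(-64893))*(309696 + (45 + 78)) = (-471244 + (-239947 - 173941)*(-1/64893))*(309696 + 123) = (-471244 - 413888*(-1/64893))*309819 = (-471244 + 1856/291)*309819 = -137130148/291*309819 = -14161841774404/97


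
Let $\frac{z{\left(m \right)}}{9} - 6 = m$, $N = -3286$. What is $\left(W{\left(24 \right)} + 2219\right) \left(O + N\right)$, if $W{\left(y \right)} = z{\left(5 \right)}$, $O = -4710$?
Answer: $-18534728$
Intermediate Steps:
$z{\left(m \right)} = 54 + 9 m$
$W{\left(y \right)} = 99$ ($W{\left(y \right)} = 54 + 9 \cdot 5 = 54 + 45 = 99$)
$\left(W{\left(24 \right)} + 2219\right) \left(O + N\right) = \left(99 + 2219\right) \left(-4710 - 3286\right) = 2318 \left(-7996\right) = -18534728$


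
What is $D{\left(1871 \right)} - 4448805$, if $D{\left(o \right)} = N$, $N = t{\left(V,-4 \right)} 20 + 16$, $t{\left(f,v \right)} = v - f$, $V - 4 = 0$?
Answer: $-4448949$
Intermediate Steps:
$V = 4$ ($V = 4 + 0 = 4$)
$N = -144$ ($N = \left(-4 - 4\right) 20 + 16 = \left(-8\right) 20 + 16 = -160 + 16 = -144$)
$D{\left(o \right)} = -144$
$D{\left(1871 \right)} - 4448805 = -144 - 4448805 = -4448949$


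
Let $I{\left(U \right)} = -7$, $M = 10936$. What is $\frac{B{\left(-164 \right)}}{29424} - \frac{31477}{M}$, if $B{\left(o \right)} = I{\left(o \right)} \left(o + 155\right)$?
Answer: $- \frac{38562095}{13407536} \approx -2.8762$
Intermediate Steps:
$B{\left(o \right)} = -1085 - 7 o$ ($B{\left(o \right)} = - 7 \left(o + 155\right) = - 7 \left(155 + o\right) = -1085 - 7 o$)
$\frac{B{\left(-164 \right)}}{29424} - \frac{31477}{M} = \frac{-1085 - -1148}{29424} - \frac{31477}{10936} = \left(-1085 + 1148\right) \frac{1}{29424} - \frac{31477}{10936} = 63 \cdot \frac{1}{29424} - \frac{31477}{10936} = \frac{21}{9808} - \frac{31477}{10936} = - \frac{38562095}{13407536}$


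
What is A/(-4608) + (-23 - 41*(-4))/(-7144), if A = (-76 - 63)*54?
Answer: 7827/4864 ≈ 1.6092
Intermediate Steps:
A = -7506 (A = -139*54 = -7506)
A/(-4608) + (-23 - 41*(-4))/(-7144) = -7506/(-4608) + (-23 - 41*(-4))/(-7144) = -7506*(-1/4608) + (-23 + 164)*(-1/7144) = 417/256 + 141*(-1/7144) = 417/256 - 3/152 = 7827/4864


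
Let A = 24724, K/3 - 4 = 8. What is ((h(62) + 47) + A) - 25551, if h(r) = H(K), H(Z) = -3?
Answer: -783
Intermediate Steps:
K = 36 (K = 12 + 3*8 = 12 + 24 = 36)
h(r) = -3
((h(62) + 47) + A) - 25551 = ((-3 + 47) + 24724) - 25551 = (44 + 24724) - 25551 = 24768 - 25551 = -783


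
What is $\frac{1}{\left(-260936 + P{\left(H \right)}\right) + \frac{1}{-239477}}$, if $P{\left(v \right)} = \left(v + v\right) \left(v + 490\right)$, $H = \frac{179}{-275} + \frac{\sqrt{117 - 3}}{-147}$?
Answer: $- \frac{90841042784692547552157119041875}{23761565331533030863247514280023722761} + \frac{2309098860484734058875750000 \sqrt{114}}{23761565331533030863247514280023722761} \approx -3.822 \cdot 10^{-6}$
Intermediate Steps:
$H = - \frac{179}{275} - \frac{\sqrt{114}}{147}$ ($H = 179 \left(- \frac{1}{275}\right) + \sqrt{114} \left(- \frac{1}{147}\right) = - \frac{179}{275} - \frac{\sqrt{114}}{147} \approx -0.72354$)
$P{\left(v \right)} = 2 v \left(490 + v\right)$
$\frac{1}{\left(-260936 + P{\left(H \right)}\right) + \frac{1}{-239477}} = \frac{1}{\left(-260936 + 2 \left(- \frac{179}{275} - \frac{\sqrt{114}}{147}\right) \left(490 - \left(\frac{179}{275} + \frac{\sqrt{114}}{147}\right)\right)\right) + \frac{1}{-239477}} = \frac{1}{\left(-260936 + 2 \left(- \frac{179}{275} - \frac{\sqrt{114}}{147}\right) \left(\frac{134571}{275} - \frac{\sqrt{114}}{147}\right)\right) - \frac{1}{239477}} = \frac{1}{- \frac{62488170473}{239477} + 2 \left(- \frac{179}{275} - \frac{\sqrt{114}}{147}\right) \left(\frac{134571}{275} - \frac{\sqrt{114}}{147}\right)}$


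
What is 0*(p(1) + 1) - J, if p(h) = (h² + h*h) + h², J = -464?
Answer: 464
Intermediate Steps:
p(h) = 3*h² (p(h) = (h² + h²) + h² = 2*h² + h² = 3*h²)
0*(p(1) + 1) - J = 0*(3*1² + 1) - 1*(-464) = 0*(3*1 + 1) + 464 = 0*(3 + 1) + 464 = 0*4 + 464 = 0 + 464 = 464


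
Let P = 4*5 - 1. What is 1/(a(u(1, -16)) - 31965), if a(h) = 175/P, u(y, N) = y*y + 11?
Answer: -19/607160 ≈ -3.1293e-5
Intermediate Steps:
P = 19 (P = 20 - 1 = 19)
u(y, N) = 11 + y² (u(y, N) = y² + 11 = 11 + y²)
a(h) = 175/19
1/(a(u(1, -16)) - 31965) = 1/(175/19 - 31965) = 1/(-607160/19) = -19/607160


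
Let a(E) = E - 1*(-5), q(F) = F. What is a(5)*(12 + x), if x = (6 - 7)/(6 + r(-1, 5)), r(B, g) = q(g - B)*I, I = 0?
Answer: 355/3 ≈ 118.33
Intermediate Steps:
r(B, g) = 0 (r(B, g) = (g - B)*0 = 0)
x = -⅙ (x = (6 - 7)/(6 + 0) = -1/6 = -1*⅙ = -⅙ ≈ -0.16667)
a(E) = 5 + E (a(E) = E + 5 = 5 + E)
a(5)*(12 + x) = (5 + 5)*(12 - ⅙) = 10*(71/6) = 355/3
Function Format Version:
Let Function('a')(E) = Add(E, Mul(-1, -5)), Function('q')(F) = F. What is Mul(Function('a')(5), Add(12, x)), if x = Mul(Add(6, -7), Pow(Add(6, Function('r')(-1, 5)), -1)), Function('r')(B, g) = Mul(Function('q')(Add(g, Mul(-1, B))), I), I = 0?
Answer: Rational(355, 3) ≈ 118.33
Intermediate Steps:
Function('r')(B, g) = 0 (Function('r')(B, g) = Mul(Add(g, Mul(-1, B)), 0) = 0)
x = Rational(-1, 6) (x = Mul(Add(6, -7), Pow(Add(6, 0), -1)) = Mul(-1, Pow(6, -1)) = Mul(-1, Rational(1, 6)) = Rational(-1, 6) ≈ -0.16667)
Function('a')(E) = Add(5, E) (Function('a')(E) = Add(E, 5) = Add(5, E))
Mul(Function('a')(5), Add(12, x)) = Mul(Add(5, 5), Add(12, Rational(-1, 6))) = Mul(10, Rational(71, 6)) = Rational(355, 3)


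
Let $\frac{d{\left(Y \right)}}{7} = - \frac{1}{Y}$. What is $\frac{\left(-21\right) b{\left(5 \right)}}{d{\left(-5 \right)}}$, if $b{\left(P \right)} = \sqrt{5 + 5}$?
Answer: $- 15 \sqrt{10} \approx -47.434$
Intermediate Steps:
$d{\left(Y \right)} = - \frac{7}{Y}$ ($d{\left(Y \right)} = 7 \left(- \frac{1}{Y}\right) = - \frac{7}{Y}$)
$b{\left(P \right)} = \sqrt{10}$
$\frac{\left(-21\right) b{\left(5 \right)}}{d{\left(-5 \right)}} = \frac{\left(-21\right) \sqrt{10}}{\left(-7\right) \frac{1}{-5}} = \frac{\left(-21\right) \sqrt{10}}{\left(-7\right) \left(- \frac{1}{5}\right)} = \frac{\left(-21\right) \sqrt{10}}{\frac{7}{5}} = - 21 \sqrt{10} \cdot \frac{5}{7} = - 15 \sqrt{10}$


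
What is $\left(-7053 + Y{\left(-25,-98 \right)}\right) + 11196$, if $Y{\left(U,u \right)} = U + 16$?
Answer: $4134$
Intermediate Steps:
$Y{\left(U,u \right)} = 16 + U$
$\left(-7053 + Y{\left(-25,-98 \right)}\right) + 11196 = \left(-7053 + \left(16 - 25\right)\right) + 11196 = \left(-7053 - 9\right) + 11196 = -7062 + 11196 = 4134$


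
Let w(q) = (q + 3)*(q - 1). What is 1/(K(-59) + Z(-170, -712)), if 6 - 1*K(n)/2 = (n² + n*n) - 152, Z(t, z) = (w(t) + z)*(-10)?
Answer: -1/292058 ≈ -3.4240e-6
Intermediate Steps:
w(q) = (-1 + q)*(3 + q) (w(q) = (3 + q)*(-1 + q) = (-1 + q)*(3 + q))
Z(t, z) = 30 - 20*t - 10*z - 10*t² (Z(t, z) = ((-3 + t² + 2*t) + z)*(-10) = (-3 + z + t² + 2*t)*(-10) = 30 - 20*t - 10*z - 10*t²)
K(n) = 316 - 4*n² (K(n) = 12 - 2*((n² + n*n) - 152) = 12 - 2*((n² + n²) - 152) = 12 - 2*(2*n² - 152) = 12 - 2*(-152 + 2*n²) = 12 + (304 - 4*n²) = 316 - 4*n²)
1/(K(-59) + Z(-170, -712)) = 1/((316 - 4*(-59)²) + (30 - 20*(-170) - 10*(-712) - 10*(-170)²)) = 1/((316 - 4*3481) + (30 + 3400 + 7120 - 10*28900)) = 1/((316 - 13924) + (30 + 3400 + 7120 - 289000)) = 1/(-13608 - 278450) = 1/(-292058) = -1/292058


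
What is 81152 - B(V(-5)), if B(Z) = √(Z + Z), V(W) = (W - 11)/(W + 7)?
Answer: 81152 - 4*I ≈ 81152.0 - 4.0*I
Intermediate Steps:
V(W) = (-11 + W)/(7 + W)
B(Z) = √2*√Z (B(Z) = √(2*Z) = √2*√Z)
81152 - B(V(-5)) = 81152 - √2*√((-11 - 5)/(7 - 5)) = 81152 - √2*√(-16/2) = 81152 - √2*√((½)*(-16)) = 81152 - √2*√(-8) = 81152 - √2*2*I*√2 = 81152 - 4*I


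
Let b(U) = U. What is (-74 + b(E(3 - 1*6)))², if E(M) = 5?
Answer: 4761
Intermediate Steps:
(-74 + b(E(3 - 1*6)))² = (-74 + 5)² = (-69)² = 4761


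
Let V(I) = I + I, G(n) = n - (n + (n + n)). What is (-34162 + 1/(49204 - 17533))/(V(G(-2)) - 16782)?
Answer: 1081944701/531249354 ≈ 2.0366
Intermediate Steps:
G(n) = -2*n (G(n) = n - (n + 2*n) = n - 3*n = -2*n)
V(I) = 2*I
(-34162 + 1/(49204 - 17533))/(V(G(-2)) - 16782) = (-34162 + 1/(49204 - 17533))/(2*(-2*(-2)) - 16782) = (-34162 + 1/31671)/(2*4 - 16782) = (-34162 + 1/31671)/(8 - 16782) = -1081944701/31671/(-16774) = -1081944701/31671*(-1/16774) = 1081944701/531249354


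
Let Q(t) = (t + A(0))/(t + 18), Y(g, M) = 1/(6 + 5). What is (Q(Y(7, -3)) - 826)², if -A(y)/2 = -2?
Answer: 27004020241/39601 ≈ 6.8190e+5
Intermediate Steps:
A(y) = 4 (A(y) = -2*(-2) = 4)
Y(g, M) = 1/11
Q(t) = (4 + t)/(18 + t) (Q(t) = (t + 4)/(t + 18) = (4 + t)/(18 + t))
(Q(Y(7, -3)) - 826)² = ((4 + 1/11)/(18 + 1/11) - 826)² = ((45/11)/(199/11) - 826)² = ((11/199)*(45/11) - 826)² = (45/199 - 826)² = (-164329/199)² = 27004020241/39601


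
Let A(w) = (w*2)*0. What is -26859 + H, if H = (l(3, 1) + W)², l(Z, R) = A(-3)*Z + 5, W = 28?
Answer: -25770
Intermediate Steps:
A(w) = 0 (A(w) = (2*w)*0 = 0)
l(Z, R) = 5 (l(Z, R) = 0*Z + 5 = 0 + 5 = 5)
H = 1089 (H = (5 + 28)² = 33² = 1089)
-26859 + H = -26859 + 1089 = -25770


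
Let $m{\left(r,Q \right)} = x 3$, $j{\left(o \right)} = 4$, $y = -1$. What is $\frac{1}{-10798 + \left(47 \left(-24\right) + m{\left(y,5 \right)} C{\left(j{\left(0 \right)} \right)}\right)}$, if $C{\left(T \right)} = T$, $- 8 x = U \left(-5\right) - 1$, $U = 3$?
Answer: $- \frac{1}{11902} \approx -8.4019 \cdot 10^{-5}$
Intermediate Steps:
$x = 2$ ($x = - \frac{3 \left(-5\right) - 1}{8} = - \frac{-15 - 1}{8} = \left(- \frac{1}{8}\right) \left(-16\right) = 2$)
$m{\left(r,Q \right)} = 6$ ($m{\left(r,Q \right)} = 2 \cdot 3 = 6$)
$\frac{1}{-10798 + \left(47 \left(-24\right) + m{\left(y,5 \right)} C{\left(j{\left(0 \right)} \right)}\right)} = \frac{1}{-10798 + \left(47 \left(-24\right) + 6 \cdot 4\right)} = \frac{1}{-10798 + \left(-1128 + 24\right)} = \frac{1}{-10798 - 1104} = \frac{1}{-11902} = - \frac{1}{11902}$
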